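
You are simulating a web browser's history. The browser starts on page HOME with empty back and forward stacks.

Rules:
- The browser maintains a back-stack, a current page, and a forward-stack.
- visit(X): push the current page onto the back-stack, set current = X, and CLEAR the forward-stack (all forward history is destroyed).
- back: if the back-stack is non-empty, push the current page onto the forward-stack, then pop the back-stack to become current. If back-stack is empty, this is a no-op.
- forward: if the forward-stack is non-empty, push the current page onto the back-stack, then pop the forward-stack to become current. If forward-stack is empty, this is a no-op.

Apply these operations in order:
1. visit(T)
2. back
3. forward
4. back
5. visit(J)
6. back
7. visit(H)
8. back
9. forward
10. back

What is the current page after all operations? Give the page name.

Answer: HOME

Derivation:
After 1 (visit(T)): cur=T back=1 fwd=0
After 2 (back): cur=HOME back=0 fwd=1
After 3 (forward): cur=T back=1 fwd=0
After 4 (back): cur=HOME back=0 fwd=1
After 5 (visit(J)): cur=J back=1 fwd=0
After 6 (back): cur=HOME back=0 fwd=1
After 7 (visit(H)): cur=H back=1 fwd=0
After 8 (back): cur=HOME back=0 fwd=1
After 9 (forward): cur=H back=1 fwd=0
After 10 (back): cur=HOME back=0 fwd=1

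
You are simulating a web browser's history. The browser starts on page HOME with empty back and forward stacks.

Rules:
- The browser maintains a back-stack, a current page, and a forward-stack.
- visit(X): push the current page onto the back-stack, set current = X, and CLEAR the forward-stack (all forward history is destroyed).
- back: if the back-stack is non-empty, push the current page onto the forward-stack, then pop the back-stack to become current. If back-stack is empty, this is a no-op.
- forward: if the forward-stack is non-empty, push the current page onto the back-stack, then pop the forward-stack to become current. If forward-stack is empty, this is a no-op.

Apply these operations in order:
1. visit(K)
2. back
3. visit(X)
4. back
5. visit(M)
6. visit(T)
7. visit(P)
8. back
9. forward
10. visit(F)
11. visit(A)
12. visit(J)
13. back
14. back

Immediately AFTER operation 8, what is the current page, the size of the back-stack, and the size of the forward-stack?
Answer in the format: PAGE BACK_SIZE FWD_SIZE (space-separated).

After 1 (visit(K)): cur=K back=1 fwd=0
After 2 (back): cur=HOME back=0 fwd=1
After 3 (visit(X)): cur=X back=1 fwd=0
After 4 (back): cur=HOME back=0 fwd=1
After 5 (visit(M)): cur=M back=1 fwd=0
After 6 (visit(T)): cur=T back=2 fwd=0
After 7 (visit(P)): cur=P back=3 fwd=0
After 8 (back): cur=T back=2 fwd=1

T 2 1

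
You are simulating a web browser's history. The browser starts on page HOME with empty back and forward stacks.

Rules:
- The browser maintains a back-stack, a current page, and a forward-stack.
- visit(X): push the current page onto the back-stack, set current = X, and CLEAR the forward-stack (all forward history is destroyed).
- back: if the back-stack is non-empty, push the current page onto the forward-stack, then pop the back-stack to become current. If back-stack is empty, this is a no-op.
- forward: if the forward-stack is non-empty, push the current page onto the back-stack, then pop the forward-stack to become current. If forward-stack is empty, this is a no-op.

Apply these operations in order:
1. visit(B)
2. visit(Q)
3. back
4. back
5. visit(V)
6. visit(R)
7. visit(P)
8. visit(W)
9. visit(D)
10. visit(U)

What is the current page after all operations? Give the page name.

After 1 (visit(B)): cur=B back=1 fwd=0
After 2 (visit(Q)): cur=Q back=2 fwd=0
After 3 (back): cur=B back=1 fwd=1
After 4 (back): cur=HOME back=0 fwd=2
After 5 (visit(V)): cur=V back=1 fwd=0
After 6 (visit(R)): cur=R back=2 fwd=0
After 7 (visit(P)): cur=P back=3 fwd=0
After 8 (visit(W)): cur=W back=4 fwd=0
After 9 (visit(D)): cur=D back=5 fwd=0
After 10 (visit(U)): cur=U back=6 fwd=0

Answer: U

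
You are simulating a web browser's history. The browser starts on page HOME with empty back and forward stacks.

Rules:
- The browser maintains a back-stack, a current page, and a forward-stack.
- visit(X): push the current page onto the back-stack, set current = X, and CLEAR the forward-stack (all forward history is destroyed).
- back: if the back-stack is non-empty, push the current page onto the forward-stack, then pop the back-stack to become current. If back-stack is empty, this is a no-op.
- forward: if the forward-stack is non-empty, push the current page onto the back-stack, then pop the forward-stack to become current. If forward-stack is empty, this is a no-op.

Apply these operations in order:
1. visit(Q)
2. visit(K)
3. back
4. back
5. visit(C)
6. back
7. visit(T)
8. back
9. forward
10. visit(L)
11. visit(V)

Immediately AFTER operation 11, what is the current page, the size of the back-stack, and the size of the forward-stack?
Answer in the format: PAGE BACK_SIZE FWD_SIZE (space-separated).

After 1 (visit(Q)): cur=Q back=1 fwd=0
After 2 (visit(K)): cur=K back=2 fwd=0
After 3 (back): cur=Q back=1 fwd=1
After 4 (back): cur=HOME back=0 fwd=2
After 5 (visit(C)): cur=C back=1 fwd=0
After 6 (back): cur=HOME back=0 fwd=1
After 7 (visit(T)): cur=T back=1 fwd=0
After 8 (back): cur=HOME back=0 fwd=1
After 9 (forward): cur=T back=1 fwd=0
After 10 (visit(L)): cur=L back=2 fwd=0
After 11 (visit(V)): cur=V back=3 fwd=0

V 3 0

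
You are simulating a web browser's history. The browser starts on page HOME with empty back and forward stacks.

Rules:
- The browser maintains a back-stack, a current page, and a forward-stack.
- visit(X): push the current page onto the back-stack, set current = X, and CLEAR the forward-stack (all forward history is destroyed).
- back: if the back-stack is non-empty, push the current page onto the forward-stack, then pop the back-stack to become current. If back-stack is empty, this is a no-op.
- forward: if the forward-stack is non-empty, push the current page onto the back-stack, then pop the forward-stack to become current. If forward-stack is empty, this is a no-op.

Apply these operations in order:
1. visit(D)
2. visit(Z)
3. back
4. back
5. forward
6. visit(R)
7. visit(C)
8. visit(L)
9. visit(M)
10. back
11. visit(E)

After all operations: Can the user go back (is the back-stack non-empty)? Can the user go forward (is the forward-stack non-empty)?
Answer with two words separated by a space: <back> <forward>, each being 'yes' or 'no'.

Answer: yes no

Derivation:
After 1 (visit(D)): cur=D back=1 fwd=0
After 2 (visit(Z)): cur=Z back=2 fwd=0
After 3 (back): cur=D back=1 fwd=1
After 4 (back): cur=HOME back=0 fwd=2
After 5 (forward): cur=D back=1 fwd=1
After 6 (visit(R)): cur=R back=2 fwd=0
After 7 (visit(C)): cur=C back=3 fwd=0
After 8 (visit(L)): cur=L back=4 fwd=0
After 9 (visit(M)): cur=M back=5 fwd=0
After 10 (back): cur=L back=4 fwd=1
After 11 (visit(E)): cur=E back=5 fwd=0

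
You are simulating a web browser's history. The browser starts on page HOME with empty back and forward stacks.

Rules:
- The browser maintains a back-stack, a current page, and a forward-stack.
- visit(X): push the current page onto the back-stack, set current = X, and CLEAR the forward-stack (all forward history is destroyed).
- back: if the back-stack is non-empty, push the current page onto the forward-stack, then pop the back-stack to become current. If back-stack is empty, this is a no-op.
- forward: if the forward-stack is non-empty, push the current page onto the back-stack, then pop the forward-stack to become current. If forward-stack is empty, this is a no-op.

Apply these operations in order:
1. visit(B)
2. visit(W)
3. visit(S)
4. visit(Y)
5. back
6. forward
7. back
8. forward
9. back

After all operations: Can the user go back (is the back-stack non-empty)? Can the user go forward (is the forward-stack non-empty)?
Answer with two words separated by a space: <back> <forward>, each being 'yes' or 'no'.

Answer: yes yes

Derivation:
After 1 (visit(B)): cur=B back=1 fwd=0
After 2 (visit(W)): cur=W back=2 fwd=0
After 3 (visit(S)): cur=S back=3 fwd=0
After 4 (visit(Y)): cur=Y back=4 fwd=0
After 5 (back): cur=S back=3 fwd=1
After 6 (forward): cur=Y back=4 fwd=0
After 7 (back): cur=S back=3 fwd=1
After 8 (forward): cur=Y back=4 fwd=0
After 9 (back): cur=S back=3 fwd=1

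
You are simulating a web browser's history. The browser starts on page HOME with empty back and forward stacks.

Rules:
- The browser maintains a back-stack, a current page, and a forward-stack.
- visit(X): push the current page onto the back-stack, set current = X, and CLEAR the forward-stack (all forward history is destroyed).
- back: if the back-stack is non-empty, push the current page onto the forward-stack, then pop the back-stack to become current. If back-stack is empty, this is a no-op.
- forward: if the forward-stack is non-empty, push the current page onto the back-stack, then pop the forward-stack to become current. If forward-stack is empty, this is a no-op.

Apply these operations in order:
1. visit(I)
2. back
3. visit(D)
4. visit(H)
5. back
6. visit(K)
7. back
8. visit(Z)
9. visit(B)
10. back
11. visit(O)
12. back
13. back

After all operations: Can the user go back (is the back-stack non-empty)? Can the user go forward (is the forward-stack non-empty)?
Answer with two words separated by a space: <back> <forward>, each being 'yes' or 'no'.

After 1 (visit(I)): cur=I back=1 fwd=0
After 2 (back): cur=HOME back=0 fwd=1
After 3 (visit(D)): cur=D back=1 fwd=0
After 4 (visit(H)): cur=H back=2 fwd=0
After 5 (back): cur=D back=1 fwd=1
After 6 (visit(K)): cur=K back=2 fwd=0
After 7 (back): cur=D back=1 fwd=1
After 8 (visit(Z)): cur=Z back=2 fwd=0
After 9 (visit(B)): cur=B back=3 fwd=0
After 10 (back): cur=Z back=2 fwd=1
After 11 (visit(O)): cur=O back=3 fwd=0
After 12 (back): cur=Z back=2 fwd=1
After 13 (back): cur=D back=1 fwd=2

Answer: yes yes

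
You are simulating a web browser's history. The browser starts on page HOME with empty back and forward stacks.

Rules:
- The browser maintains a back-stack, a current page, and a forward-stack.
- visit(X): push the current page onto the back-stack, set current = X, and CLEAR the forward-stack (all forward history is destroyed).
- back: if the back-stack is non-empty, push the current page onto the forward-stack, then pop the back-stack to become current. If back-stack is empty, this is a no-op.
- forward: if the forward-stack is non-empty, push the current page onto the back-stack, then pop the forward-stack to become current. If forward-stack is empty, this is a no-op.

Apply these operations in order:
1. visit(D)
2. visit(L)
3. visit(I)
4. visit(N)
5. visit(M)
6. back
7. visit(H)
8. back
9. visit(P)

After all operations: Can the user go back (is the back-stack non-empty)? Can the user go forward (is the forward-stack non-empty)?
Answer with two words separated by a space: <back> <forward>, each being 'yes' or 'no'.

Answer: yes no

Derivation:
After 1 (visit(D)): cur=D back=1 fwd=0
After 2 (visit(L)): cur=L back=2 fwd=0
After 3 (visit(I)): cur=I back=3 fwd=0
After 4 (visit(N)): cur=N back=4 fwd=0
After 5 (visit(M)): cur=M back=5 fwd=0
After 6 (back): cur=N back=4 fwd=1
After 7 (visit(H)): cur=H back=5 fwd=0
After 8 (back): cur=N back=4 fwd=1
After 9 (visit(P)): cur=P back=5 fwd=0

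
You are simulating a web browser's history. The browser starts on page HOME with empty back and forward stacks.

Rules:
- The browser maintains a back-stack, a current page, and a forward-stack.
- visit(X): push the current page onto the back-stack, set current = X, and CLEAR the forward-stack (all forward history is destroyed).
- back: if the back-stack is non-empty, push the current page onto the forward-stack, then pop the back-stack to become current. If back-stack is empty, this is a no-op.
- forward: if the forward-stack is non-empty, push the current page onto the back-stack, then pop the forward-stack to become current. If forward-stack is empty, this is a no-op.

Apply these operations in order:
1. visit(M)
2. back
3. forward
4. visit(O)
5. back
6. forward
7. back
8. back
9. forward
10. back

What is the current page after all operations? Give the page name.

Answer: HOME

Derivation:
After 1 (visit(M)): cur=M back=1 fwd=0
After 2 (back): cur=HOME back=0 fwd=1
After 3 (forward): cur=M back=1 fwd=0
After 4 (visit(O)): cur=O back=2 fwd=0
After 5 (back): cur=M back=1 fwd=1
After 6 (forward): cur=O back=2 fwd=0
After 7 (back): cur=M back=1 fwd=1
After 8 (back): cur=HOME back=0 fwd=2
After 9 (forward): cur=M back=1 fwd=1
After 10 (back): cur=HOME back=0 fwd=2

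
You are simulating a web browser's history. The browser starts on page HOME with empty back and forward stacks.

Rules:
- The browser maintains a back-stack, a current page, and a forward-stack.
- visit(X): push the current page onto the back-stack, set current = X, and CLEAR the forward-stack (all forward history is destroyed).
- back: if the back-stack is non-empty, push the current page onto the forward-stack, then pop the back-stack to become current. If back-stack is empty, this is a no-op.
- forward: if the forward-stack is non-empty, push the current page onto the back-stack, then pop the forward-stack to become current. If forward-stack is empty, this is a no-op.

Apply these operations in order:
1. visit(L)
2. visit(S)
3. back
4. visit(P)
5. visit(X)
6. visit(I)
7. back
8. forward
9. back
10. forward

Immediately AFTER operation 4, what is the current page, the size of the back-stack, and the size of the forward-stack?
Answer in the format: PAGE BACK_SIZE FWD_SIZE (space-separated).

After 1 (visit(L)): cur=L back=1 fwd=0
After 2 (visit(S)): cur=S back=2 fwd=0
After 3 (back): cur=L back=1 fwd=1
After 4 (visit(P)): cur=P back=2 fwd=0

P 2 0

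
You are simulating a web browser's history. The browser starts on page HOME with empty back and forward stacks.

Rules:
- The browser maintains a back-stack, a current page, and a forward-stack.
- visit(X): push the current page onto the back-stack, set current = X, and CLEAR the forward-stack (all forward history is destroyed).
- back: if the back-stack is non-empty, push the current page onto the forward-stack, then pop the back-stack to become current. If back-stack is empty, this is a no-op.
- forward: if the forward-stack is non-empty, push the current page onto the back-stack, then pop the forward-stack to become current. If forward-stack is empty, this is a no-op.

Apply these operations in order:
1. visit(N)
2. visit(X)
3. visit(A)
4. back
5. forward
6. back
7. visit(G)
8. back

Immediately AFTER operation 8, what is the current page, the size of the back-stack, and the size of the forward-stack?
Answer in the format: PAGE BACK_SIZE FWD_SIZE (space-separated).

After 1 (visit(N)): cur=N back=1 fwd=0
After 2 (visit(X)): cur=X back=2 fwd=0
After 3 (visit(A)): cur=A back=3 fwd=0
After 4 (back): cur=X back=2 fwd=1
After 5 (forward): cur=A back=3 fwd=0
After 6 (back): cur=X back=2 fwd=1
After 7 (visit(G)): cur=G back=3 fwd=0
After 8 (back): cur=X back=2 fwd=1

X 2 1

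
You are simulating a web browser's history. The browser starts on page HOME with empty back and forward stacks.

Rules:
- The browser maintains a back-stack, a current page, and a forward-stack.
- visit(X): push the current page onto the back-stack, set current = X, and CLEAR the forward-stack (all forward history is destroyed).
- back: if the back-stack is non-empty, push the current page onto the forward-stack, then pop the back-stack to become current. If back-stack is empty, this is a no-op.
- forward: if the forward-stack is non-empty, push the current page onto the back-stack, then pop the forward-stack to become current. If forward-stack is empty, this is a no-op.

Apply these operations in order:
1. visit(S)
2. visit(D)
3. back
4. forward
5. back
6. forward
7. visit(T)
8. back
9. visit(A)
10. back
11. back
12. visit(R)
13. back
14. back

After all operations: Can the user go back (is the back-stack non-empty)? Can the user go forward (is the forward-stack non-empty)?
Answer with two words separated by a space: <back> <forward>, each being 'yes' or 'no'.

Answer: no yes

Derivation:
After 1 (visit(S)): cur=S back=1 fwd=0
After 2 (visit(D)): cur=D back=2 fwd=0
After 3 (back): cur=S back=1 fwd=1
After 4 (forward): cur=D back=2 fwd=0
After 5 (back): cur=S back=1 fwd=1
After 6 (forward): cur=D back=2 fwd=0
After 7 (visit(T)): cur=T back=3 fwd=0
After 8 (back): cur=D back=2 fwd=1
After 9 (visit(A)): cur=A back=3 fwd=0
After 10 (back): cur=D back=2 fwd=1
After 11 (back): cur=S back=1 fwd=2
After 12 (visit(R)): cur=R back=2 fwd=0
After 13 (back): cur=S back=1 fwd=1
After 14 (back): cur=HOME back=0 fwd=2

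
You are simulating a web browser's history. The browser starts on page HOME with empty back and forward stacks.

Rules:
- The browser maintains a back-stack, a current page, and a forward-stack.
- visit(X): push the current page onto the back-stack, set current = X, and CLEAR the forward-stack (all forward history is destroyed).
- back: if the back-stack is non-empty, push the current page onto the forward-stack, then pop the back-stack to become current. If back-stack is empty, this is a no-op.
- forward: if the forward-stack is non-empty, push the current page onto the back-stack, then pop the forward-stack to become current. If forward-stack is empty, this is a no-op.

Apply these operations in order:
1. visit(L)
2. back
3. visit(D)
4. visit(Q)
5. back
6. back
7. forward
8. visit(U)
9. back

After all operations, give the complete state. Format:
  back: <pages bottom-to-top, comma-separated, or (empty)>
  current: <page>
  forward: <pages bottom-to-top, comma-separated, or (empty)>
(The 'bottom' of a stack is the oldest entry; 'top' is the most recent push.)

After 1 (visit(L)): cur=L back=1 fwd=0
After 2 (back): cur=HOME back=0 fwd=1
After 3 (visit(D)): cur=D back=1 fwd=0
After 4 (visit(Q)): cur=Q back=2 fwd=0
After 5 (back): cur=D back=1 fwd=1
After 6 (back): cur=HOME back=0 fwd=2
After 7 (forward): cur=D back=1 fwd=1
After 8 (visit(U)): cur=U back=2 fwd=0
After 9 (back): cur=D back=1 fwd=1

Answer: back: HOME
current: D
forward: U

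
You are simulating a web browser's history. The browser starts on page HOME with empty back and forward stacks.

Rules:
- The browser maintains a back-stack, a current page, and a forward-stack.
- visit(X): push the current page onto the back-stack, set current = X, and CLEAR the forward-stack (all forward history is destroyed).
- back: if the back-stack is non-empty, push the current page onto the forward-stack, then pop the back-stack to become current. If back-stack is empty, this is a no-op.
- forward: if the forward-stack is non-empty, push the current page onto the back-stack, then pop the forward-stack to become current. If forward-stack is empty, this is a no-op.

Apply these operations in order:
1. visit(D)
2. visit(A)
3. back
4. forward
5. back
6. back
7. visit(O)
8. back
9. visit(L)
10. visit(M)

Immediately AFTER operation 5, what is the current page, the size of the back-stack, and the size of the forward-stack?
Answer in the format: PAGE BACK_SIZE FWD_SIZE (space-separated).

After 1 (visit(D)): cur=D back=1 fwd=0
After 2 (visit(A)): cur=A back=2 fwd=0
After 3 (back): cur=D back=1 fwd=1
After 4 (forward): cur=A back=2 fwd=0
After 5 (back): cur=D back=1 fwd=1

D 1 1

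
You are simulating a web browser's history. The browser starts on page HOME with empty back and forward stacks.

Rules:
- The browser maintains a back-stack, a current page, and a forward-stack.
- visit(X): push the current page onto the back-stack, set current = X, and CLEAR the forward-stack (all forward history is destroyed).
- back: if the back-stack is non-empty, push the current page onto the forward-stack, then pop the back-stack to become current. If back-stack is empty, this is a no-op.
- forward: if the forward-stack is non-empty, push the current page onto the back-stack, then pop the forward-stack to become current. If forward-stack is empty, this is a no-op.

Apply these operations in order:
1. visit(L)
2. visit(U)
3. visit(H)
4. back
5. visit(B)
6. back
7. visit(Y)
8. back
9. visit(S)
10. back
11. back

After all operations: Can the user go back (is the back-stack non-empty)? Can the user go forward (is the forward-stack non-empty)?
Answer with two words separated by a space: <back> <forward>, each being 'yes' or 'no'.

Answer: yes yes

Derivation:
After 1 (visit(L)): cur=L back=1 fwd=0
After 2 (visit(U)): cur=U back=2 fwd=0
After 3 (visit(H)): cur=H back=3 fwd=0
After 4 (back): cur=U back=2 fwd=1
After 5 (visit(B)): cur=B back=3 fwd=0
After 6 (back): cur=U back=2 fwd=1
After 7 (visit(Y)): cur=Y back=3 fwd=0
After 8 (back): cur=U back=2 fwd=1
After 9 (visit(S)): cur=S back=3 fwd=0
After 10 (back): cur=U back=2 fwd=1
After 11 (back): cur=L back=1 fwd=2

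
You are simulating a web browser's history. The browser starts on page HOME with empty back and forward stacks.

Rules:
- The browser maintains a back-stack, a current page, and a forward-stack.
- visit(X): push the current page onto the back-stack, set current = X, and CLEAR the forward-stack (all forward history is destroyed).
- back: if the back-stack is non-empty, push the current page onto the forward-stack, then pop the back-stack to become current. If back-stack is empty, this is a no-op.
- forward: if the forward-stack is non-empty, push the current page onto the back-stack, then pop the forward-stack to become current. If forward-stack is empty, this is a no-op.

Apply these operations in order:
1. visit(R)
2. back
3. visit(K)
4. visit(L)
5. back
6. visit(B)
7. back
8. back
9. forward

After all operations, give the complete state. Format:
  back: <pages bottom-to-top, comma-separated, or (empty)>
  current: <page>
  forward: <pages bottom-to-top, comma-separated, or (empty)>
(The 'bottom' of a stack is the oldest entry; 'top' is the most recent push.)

Answer: back: HOME
current: K
forward: B

Derivation:
After 1 (visit(R)): cur=R back=1 fwd=0
After 2 (back): cur=HOME back=0 fwd=1
After 3 (visit(K)): cur=K back=1 fwd=0
After 4 (visit(L)): cur=L back=2 fwd=0
After 5 (back): cur=K back=1 fwd=1
After 6 (visit(B)): cur=B back=2 fwd=0
After 7 (back): cur=K back=1 fwd=1
After 8 (back): cur=HOME back=0 fwd=2
After 9 (forward): cur=K back=1 fwd=1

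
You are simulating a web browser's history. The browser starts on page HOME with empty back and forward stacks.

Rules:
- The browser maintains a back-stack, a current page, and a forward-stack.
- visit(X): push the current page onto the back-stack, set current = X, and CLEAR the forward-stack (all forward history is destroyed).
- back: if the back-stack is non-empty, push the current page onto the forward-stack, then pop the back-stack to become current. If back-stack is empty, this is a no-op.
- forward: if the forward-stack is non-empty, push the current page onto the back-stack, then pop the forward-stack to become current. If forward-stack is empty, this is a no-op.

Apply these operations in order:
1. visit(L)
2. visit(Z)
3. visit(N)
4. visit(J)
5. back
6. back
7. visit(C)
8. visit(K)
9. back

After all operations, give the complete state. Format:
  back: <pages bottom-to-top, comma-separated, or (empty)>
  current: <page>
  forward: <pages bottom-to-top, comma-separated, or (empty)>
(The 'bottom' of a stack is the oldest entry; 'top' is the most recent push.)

After 1 (visit(L)): cur=L back=1 fwd=0
After 2 (visit(Z)): cur=Z back=2 fwd=0
After 3 (visit(N)): cur=N back=3 fwd=0
After 4 (visit(J)): cur=J back=4 fwd=0
After 5 (back): cur=N back=3 fwd=1
After 6 (back): cur=Z back=2 fwd=2
After 7 (visit(C)): cur=C back=3 fwd=0
After 8 (visit(K)): cur=K back=4 fwd=0
After 9 (back): cur=C back=3 fwd=1

Answer: back: HOME,L,Z
current: C
forward: K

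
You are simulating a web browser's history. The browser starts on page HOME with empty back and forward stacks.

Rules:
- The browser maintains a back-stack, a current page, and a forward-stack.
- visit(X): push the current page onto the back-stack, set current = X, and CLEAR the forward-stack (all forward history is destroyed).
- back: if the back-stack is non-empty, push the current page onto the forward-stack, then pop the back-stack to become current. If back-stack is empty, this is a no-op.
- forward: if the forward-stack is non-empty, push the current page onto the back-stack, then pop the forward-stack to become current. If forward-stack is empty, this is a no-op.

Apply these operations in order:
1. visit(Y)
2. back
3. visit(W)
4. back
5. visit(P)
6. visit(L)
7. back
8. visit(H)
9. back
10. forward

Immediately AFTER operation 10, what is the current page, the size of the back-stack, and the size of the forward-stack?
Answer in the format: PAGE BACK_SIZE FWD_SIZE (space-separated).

After 1 (visit(Y)): cur=Y back=1 fwd=0
After 2 (back): cur=HOME back=0 fwd=1
After 3 (visit(W)): cur=W back=1 fwd=0
After 4 (back): cur=HOME back=0 fwd=1
After 5 (visit(P)): cur=P back=1 fwd=0
After 6 (visit(L)): cur=L back=2 fwd=0
After 7 (back): cur=P back=1 fwd=1
After 8 (visit(H)): cur=H back=2 fwd=0
After 9 (back): cur=P back=1 fwd=1
After 10 (forward): cur=H back=2 fwd=0

H 2 0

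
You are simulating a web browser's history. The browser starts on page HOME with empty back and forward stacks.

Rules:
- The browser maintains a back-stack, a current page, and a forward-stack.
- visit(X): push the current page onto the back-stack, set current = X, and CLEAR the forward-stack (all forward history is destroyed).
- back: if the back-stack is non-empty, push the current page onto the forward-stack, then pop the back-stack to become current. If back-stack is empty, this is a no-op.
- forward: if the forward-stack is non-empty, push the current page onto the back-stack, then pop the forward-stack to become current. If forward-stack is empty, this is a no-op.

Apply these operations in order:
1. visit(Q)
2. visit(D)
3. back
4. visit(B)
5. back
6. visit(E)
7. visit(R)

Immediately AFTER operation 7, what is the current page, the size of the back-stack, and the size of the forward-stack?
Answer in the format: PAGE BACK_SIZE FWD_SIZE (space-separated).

After 1 (visit(Q)): cur=Q back=1 fwd=0
After 2 (visit(D)): cur=D back=2 fwd=0
After 3 (back): cur=Q back=1 fwd=1
After 4 (visit(B)): cur=B back=2 fwd=0
After 5 (back): cur=Q back=1 fwd=1
After 6 (visit(E)): cur=E back=2 fwd=0
After 7 (visit(R)): cur=R back=3 fwd=0

R 3 0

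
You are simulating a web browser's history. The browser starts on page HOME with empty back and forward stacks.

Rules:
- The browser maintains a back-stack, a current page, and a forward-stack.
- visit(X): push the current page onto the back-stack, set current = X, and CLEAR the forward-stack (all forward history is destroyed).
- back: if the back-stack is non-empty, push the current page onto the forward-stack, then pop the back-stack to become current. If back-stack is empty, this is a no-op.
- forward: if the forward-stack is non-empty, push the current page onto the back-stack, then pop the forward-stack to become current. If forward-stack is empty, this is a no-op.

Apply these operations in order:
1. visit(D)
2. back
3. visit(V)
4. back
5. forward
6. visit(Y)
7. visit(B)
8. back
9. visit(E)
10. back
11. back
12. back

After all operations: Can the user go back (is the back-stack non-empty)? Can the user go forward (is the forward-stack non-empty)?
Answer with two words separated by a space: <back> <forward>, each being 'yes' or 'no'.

Answer: no yes

Derivation:
After 1 (visit(D)): cur=D back=1 fwd=0
After 2 (back): cur=HOME back=0 fwd=1
After 3 (visit(V)): cur=V back=1 fwd=0
After 4 (back): cur=HOME back=0 fwd=1
After 5 (forward): cur=V back=1 fwd=0
After 6 (visit(Y)): cur=Y back=2 fwd=0
After 7 (visit(B)): cur=B back=3 fwd=0
After 8 (back): cur=Y back=2 fwd=1
After 9 (visit(E)): cur=E back=3 fwd=0
After 10 (back): cur=Y back=2 fwd=1
After 11 (back): cur=V back=1 fwd=2
After 12 (back): cur=HOME back=0 fwd=3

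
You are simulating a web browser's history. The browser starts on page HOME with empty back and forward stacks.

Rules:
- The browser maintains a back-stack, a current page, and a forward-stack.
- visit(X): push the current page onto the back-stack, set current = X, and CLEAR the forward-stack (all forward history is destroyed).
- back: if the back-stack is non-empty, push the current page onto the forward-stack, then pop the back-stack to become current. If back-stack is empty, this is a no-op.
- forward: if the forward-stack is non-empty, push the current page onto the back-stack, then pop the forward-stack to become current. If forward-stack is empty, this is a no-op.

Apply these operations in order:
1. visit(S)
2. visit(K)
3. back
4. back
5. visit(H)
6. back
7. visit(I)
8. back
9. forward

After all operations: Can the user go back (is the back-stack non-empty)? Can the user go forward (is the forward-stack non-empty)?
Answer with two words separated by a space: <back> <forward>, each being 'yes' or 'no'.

After 1 (visit(S)): cur=S back=1 fwd=0
After 2 (visit(K)): cur=K back=2 fwd=0
After 3 (back): cur=S back=1 fwd=1
After 4 (back): cur=HOME back=0 fwd=2
After 5 (visit(H)): cur=H back=1 fwd=0
After 6 (back): cur=HOME back=0 fwd=1
After 7 (visit(I)): cur=I back=1 fwd=0
After 8 (back): cur=HOME back=0 fwd=1
After 9 (forward): cur=I back=1 fwd=0

Answer: yes no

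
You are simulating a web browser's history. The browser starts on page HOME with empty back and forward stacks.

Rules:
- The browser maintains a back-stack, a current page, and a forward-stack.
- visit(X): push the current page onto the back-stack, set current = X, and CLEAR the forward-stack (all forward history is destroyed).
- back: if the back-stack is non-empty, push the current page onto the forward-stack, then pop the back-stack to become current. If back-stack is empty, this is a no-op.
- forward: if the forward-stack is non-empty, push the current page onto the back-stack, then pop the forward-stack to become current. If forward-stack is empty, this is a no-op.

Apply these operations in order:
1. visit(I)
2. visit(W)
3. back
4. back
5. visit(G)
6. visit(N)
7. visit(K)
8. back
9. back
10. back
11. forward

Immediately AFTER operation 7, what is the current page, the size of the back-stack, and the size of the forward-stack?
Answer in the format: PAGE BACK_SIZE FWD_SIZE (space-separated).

After 1 (visit(I)): cur=I back=1 fwd=0
After 2 (visit(W)): cur=W back=2 fwd=0
After 3 (back): cur=I back=1 fwd=1
After 4 (back): cur=HOME back=0 fwd=2
After 5 (visit(G)): cur=G back=1 fwd=0
After 6 (visit(N)): cur=N back=2 fwd=0
After 7 (visit(K)): cur=K back=3 fwd=0

K 3 0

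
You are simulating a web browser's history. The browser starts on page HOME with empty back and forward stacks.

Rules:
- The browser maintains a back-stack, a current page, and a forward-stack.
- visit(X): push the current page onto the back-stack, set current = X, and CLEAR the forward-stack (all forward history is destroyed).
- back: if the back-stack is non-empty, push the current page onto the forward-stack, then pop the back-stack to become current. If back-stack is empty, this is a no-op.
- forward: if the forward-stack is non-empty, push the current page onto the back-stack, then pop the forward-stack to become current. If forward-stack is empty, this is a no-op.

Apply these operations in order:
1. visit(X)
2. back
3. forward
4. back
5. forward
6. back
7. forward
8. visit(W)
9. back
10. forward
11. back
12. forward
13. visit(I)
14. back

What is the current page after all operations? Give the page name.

Answer: W

Derivation:
After 1 (visit(X)): cur=X back=1 fwd=0
After 2 (back): cur=HOME back=0 fwd=1
After 3 (forward): cur=X back=1 fwd=0
After 4 (back): cur=HOME back=0 fwd=1
After 5 (forward): cur=X back=1 fwd=0
After 6 (back): cur=HOME back=0 fwd=1
After 7 (forward): cur=X back=1 fwd=0
After 8 (visit(W)): cur=W back=2 fwd=0
After 9 (back): cur=X back=1 fwd=1
After 10 (forward): cur=W back=2 fwd=0
After 11 (back): cur=X back=1 fwd=1
After 12 (forward): cur=W back=2 fwd=0
After 13 (visit(I)): cur=I back=3 fwd=0
After 14 (back): cur=W back=2 fwd=1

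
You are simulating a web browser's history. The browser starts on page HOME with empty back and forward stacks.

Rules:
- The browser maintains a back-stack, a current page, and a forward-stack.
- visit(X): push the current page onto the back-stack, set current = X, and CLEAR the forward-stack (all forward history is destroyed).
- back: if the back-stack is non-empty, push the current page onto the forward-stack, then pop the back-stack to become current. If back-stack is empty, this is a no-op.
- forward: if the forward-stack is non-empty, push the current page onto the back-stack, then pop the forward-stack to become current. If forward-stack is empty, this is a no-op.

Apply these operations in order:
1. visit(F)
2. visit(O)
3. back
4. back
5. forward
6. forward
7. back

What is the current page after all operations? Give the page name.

Answer: F

Derivation:
After 1 (visit(F)): cur=F back=1 fwd=0
After 2 (visit(O)): cur=O back=2 fwd=0
After 3 (back): cur=F back=1 fwd=1
After 4 (back): cur=HOME back=0 fwd=2
After 5 (forward): cur=F back=1 fwd=1
After 6 (forward): cur=O back=2 fwd=0
After 7 (back): cur=F back=1 fwd=1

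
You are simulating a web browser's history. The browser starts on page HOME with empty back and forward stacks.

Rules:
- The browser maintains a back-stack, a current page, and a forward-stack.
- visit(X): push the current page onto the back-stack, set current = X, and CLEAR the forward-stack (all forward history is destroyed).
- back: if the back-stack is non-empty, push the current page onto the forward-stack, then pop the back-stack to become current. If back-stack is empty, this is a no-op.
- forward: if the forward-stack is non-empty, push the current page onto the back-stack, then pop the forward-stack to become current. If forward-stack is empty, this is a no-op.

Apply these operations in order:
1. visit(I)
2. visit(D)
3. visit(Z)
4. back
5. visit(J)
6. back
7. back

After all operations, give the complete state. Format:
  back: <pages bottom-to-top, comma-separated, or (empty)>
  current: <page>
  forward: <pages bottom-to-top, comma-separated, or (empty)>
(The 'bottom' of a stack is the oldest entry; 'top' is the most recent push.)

After 1 (visit(I)): cur=I back=1 fwd=0
After 2 (visit(D)): cur=D back=2 fwd=0
After 3 (visit(Z)): cur=Z back=3 fwd=0
After 4 (back): cur=D back=2 fwd=1
After 5 (visit(J)): cur=J back=3 fwd=0
After 6 (back): cur=D back=2 fwd=1
After 7 (back): cur=I back=1 fwd=2

Answer: back: HOME
current: I
forward: J,D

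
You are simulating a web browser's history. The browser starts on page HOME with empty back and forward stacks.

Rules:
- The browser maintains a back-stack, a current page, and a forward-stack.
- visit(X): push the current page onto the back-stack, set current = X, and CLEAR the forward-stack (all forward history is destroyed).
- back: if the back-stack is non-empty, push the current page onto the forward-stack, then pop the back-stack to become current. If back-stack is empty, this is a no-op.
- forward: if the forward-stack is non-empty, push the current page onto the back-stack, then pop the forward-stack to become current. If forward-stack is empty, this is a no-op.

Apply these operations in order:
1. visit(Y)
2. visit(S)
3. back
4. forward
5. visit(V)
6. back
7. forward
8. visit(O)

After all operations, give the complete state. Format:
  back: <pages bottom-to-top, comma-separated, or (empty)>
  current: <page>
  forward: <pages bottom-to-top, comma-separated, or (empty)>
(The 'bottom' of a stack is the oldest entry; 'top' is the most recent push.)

Answer: back: HOME,Y,S,V
current: O
forward: (empty)

Derivation:
After 1 (visit(Y)): cur=Y back=1 fwd=0
After 2 (visit(S)): cur=S back=2 fwd=0
After 3 (back): cur=Y back=1 fwd=1
After 4 (forward): cur=S back=2 fwd=0
After 5 (visit(V)): cur=V back=3 fwd=0
After 6 (back): cur=S back=2 fwd=1
After 7 (forward): cur=V back=3 fwd=0
After 8 (visit(O)): cur=O back=4 fwd=0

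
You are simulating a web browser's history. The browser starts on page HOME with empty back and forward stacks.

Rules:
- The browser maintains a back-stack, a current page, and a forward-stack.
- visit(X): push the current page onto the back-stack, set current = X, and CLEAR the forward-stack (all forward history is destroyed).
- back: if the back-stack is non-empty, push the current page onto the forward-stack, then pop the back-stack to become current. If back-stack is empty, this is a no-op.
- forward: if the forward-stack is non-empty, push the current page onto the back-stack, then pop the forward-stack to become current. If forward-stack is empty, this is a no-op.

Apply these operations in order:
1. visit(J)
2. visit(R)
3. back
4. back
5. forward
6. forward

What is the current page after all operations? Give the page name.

Answer: R

Derivation:
After 1 (visit(J)): cur=J back=1 fwd=0
After 2 (visit(R)): cur=R back=2 fwd=0
After 3 (back): cur=J back=1 fwd=1
After 4 (back): cur=HOME back=0 fwd=2
After 5 (forward): cur=J back=1 fwd=1
After 6 (forward): cur=R back=2 fwd=0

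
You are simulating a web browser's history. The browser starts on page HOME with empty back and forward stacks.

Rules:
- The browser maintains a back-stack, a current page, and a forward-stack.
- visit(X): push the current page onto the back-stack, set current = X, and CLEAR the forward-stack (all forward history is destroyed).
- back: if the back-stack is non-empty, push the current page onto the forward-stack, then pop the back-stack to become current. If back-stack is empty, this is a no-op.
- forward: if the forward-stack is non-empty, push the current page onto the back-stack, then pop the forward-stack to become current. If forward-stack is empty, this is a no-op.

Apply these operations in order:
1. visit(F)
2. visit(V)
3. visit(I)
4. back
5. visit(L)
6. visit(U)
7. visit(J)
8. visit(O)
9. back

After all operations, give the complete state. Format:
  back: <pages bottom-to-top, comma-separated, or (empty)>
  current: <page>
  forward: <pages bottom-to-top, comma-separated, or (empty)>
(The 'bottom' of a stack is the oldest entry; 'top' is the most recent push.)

Answer: back: HOME,F,V,L,U
current: J
forward: O

Derivation:
After 1 (visit(F)): cur=F back=1 fwd=0
After 2 (visit(V)): cur=V back=2 fwd=0
After 3 (visit(I)): cur=I back=3 fwd=0
After 4 (back): cur=V back=2 fwd=1
After 5 (visit(L)): cur=L back=3 fwd=0
After 6 (visit(U)): cur=U back=4 fwd=0
After 7 (visit(J)): cur=J back=5 fwd=0
After 8 (visit(O)): cur=O back=6 fwd=0
After 9 (back): cur=J back=5 fwd=1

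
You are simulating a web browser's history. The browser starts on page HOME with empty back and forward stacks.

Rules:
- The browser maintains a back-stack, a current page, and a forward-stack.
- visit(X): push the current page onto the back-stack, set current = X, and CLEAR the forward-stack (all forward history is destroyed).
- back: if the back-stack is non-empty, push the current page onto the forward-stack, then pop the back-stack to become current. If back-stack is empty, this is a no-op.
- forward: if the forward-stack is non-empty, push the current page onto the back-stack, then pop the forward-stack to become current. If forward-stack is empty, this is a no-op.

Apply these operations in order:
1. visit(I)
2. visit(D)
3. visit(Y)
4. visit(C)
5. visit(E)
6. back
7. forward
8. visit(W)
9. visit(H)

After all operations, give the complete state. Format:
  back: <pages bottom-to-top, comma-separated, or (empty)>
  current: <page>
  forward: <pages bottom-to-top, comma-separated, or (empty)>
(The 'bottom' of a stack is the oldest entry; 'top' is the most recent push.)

Answer: back: HOME,I,D,Y,C,E,W
current: H
forward: (empty)

Derivation:
After 1 (visit(I)): cur=I back=1 fwd=0
After 2 (visit(D)): cur=D back=2 fwd=0
After 3 (visit(Y)): cur=Y back=3 fwd=0
After 4 (visit(C)): cur=C back=4 fwd=0
After 5 (visit(E)): cur=E back=5 fwd=0
After 6 (back): cur=C back=4 fwd=1
After 7 (forward): cur=E back=5 fwd=0
After 8 (visit(W)): cur=W back=6 fwd=0
After 9 (visit(H)): cur=H back=7 fwd=0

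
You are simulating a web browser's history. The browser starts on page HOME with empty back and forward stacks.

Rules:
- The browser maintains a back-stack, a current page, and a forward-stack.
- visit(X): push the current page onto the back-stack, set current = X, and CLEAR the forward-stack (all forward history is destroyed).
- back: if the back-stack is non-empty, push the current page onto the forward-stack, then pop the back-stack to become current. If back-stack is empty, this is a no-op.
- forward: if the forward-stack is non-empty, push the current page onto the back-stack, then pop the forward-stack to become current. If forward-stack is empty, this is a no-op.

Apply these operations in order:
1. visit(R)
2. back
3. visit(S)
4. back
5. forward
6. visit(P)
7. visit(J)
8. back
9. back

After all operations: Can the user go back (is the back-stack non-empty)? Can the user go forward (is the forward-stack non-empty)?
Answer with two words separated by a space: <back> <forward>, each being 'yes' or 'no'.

Answer: yes yes

Derivation:
After 1 (visit(R)): cur=R back=1 fwd=0
After 2 (back): cur=HOME back=0 fwd=1
After 3 (visit(S)): cur=S back=1 fwd=0
After 4 (back): cur=HOME back=0 fwd=1
After 5 (forward): cur=S back=1 fwd=0
After 6 (visit(P)): cur=P back=2 fwd=0
After 7 (visit(J)): cur=J back=3 fwd=0
After 8 (back): cur=P back=2 fwd=1
After 9 (back): cur=S back=1 fwd=2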